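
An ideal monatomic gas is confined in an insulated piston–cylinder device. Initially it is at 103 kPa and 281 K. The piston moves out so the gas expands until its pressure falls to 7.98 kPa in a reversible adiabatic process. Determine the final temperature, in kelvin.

Along an adiabat T P^((1−γ)/γ) is constant, so T₂ = T₁ (P₂/P₁)^((γ−1)/γ).
For a monatomic ideal gas γ = 5/3, so (γ−1)/γ = 2/5.
T₂ = 281 × (7.98/103)^(2/5) = 101 K.

T₂ ≈ 101 K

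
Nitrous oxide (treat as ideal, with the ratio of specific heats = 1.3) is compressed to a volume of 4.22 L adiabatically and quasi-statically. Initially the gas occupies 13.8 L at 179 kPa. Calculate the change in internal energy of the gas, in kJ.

ΔU ≈ 3.51 kJ

P₂ = P₁(V₁/V₂)^γ = 179×(13.8/4.22)^(1.3) = 835.2 kPa.
For a reversible adiabat, W_by_gas = (P₁V₁ − P₂V₂)/(γ−1).
W_by = (179000×0.0138 − 835200×0.00422) / (0.3) = -3514 J.
Q = 0 ⇒ ΔU = −W_by = 3514 J.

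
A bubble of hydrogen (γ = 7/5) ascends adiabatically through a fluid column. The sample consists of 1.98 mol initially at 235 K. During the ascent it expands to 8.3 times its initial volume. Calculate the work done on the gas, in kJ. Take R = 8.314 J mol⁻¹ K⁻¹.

W ≈ -5.52 kJ

For a reversible adiabat TV^(γ−1) is constant, so T₂ = T₁ (V₁/V₂)^(γ−1).
T₂ = 235 × (1/8.3)^(2/5) = 100.8 K.
Q = 0, so ΔU = W_on_gas = nCᵥΔT with Cᵥ = R/(γ−1) = 20.79 J/(mol·K).
ΔU = 1.98 × 20.79 × (100.8 − 235) = -5523 J.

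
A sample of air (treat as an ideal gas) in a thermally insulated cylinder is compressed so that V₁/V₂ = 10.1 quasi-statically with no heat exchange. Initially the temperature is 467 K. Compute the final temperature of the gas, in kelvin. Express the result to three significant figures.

T₂ ≈ 1180 K

For a reversible adiabat TV^(γ−1) is constant, so T₂ = T₁ (V₁/V₂)^(γ−1).
For a diatomic ideal gas γ = 7/5, so γ−1 = 2/5.
T₂ = 467 × 10.1^(2/5) = 1178 K.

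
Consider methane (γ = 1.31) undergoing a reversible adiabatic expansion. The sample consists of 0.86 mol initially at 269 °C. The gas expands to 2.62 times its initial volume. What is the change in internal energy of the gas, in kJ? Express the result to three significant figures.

For a reversible adiabat TV^(γ−1) is constant, so T₂ = T₁ (V₁/V₂)^(γ−1).
T₁ = 269 °C = 542.1 K.
T₂ = 542.1 × (1/2.62)^(0.31) = 402.2 K.
Q = 0, so ΔU = W_on_gas = nCᵥΔT with Cᵥ = R/(γ−1) = 26.82 J/(mol·K).
ΔU = 0.86 × 26.82 × (402.2 − 542.1) = -3228 J.

ΔU ≈ -3.23 kJ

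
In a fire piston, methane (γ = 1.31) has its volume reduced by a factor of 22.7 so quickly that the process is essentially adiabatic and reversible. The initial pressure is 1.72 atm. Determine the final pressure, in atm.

Adiabatic: P₁V₁^γ = P₂V₂^γ ⇒ P₂ = P₁ (V₁/V₂)^γ.
P₂ = 1.72 × 22.7^(1.31) = 102.8 atm.

P₂ ≈ 103 atm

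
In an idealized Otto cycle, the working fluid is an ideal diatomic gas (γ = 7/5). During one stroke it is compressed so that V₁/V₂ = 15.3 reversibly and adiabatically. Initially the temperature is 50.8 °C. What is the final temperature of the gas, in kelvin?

T₂ ≈ 965 K

For a reversible adiabat TV^(γ−1) is constant, so T₂ = T₁ (V₁/V₂)^(γ−1).
T₁ = 50.8 °C = 323.9 K.
T₂ = 323.9 × 15.3^(2/5) = 964.6 K.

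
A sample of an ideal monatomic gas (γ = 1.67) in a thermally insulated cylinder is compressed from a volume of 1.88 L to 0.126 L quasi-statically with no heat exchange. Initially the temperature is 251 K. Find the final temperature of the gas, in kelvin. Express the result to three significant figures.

T₂ ≈ 1540 K

For a reversible adiabat TV^(γ−1) is constant, so T₂ = T₁ (V₁/V₂)^(γ−1).
T₂ = 251 × (1.88/0.126)^(0.67) = 1535 K.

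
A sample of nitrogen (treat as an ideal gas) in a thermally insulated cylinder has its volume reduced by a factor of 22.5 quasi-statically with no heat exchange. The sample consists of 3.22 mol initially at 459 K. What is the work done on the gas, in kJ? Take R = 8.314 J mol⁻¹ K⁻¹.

W ≈ 76.0 kJ

For a reversible adiabat TV^(γ−1) is constant, so T₂ = T₁ (V₁/V₂)^(γ−1).
γ = 7/5 for a diatomic ideal gas, so γ−1 = 2/5.
T₂ = 459 × 22.5^(2/5) = 1595 K.
Q = 0, so ΔU = W_on_gas = nCᵥΔT with Cᵥ = R/(γ−1) = 20.79 J/(mol·K).
ΔU = 3.22 × 20.79 × (1595 − 459) = 76010 J.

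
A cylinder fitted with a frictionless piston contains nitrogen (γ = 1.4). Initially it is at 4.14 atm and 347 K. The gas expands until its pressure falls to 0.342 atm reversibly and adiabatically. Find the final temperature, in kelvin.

Along an adiabat T P^((1−γ)/γ) is constant, so T₂ = T₁ (P₂/P₁)^((γ−1)/γ).
T₂ = 347 × (0.342/4.14)^(0.286) = 170.2 K.

T₂ ≈ 170 K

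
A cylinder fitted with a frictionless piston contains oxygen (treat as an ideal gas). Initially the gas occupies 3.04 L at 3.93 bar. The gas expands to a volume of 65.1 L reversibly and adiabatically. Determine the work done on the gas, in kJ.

γ = 7/5 for a diatomic ideal gas.
P₂ = P₁(V₁/V₂)^γ = 3.93×(3.04/65.1)^(7/5) = 0.05388 bar.
For a reversible adiabat, W_by_gas = (P₁V₁ − P₂V₂)/(γ−1).
W_by = (393000×0.00304 − 5388×0.0651) / (2/5) = 2110 J.
W_on_gas = −W_by = -2110 J.

W ≈ -2.11 kJ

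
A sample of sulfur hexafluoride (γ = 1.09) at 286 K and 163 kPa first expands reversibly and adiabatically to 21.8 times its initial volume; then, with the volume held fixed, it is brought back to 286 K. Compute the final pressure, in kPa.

P₃ ≈ 7.48 kPa

Adiabatic step (PV^γ = const): P₂ = 163×(1/21.8)^(1.09) = 5.666 kPa; T₂ = 286×(1/21.8)^(0.09) = 216.7 K.
Isochoric: P₃ = P₂(T₃/T₂) = 5.666 × (286/216.7) = 7.477 kPa.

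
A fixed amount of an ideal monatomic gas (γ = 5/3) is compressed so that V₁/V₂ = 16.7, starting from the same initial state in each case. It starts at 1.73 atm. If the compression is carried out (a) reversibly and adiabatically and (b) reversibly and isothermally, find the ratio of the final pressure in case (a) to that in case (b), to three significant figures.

P_adiabatic / P_isothermal ≈ 6.53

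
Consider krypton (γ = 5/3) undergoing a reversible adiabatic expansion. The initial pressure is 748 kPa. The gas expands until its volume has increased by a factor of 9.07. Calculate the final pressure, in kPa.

Adiabatic: P₁V₁^γ = P₂V₂^γ ⇒ P₂ = P₁ (V₁/V₂)^γ.
P₂ = 748 × (1/9.07)^(5/3) = 18.96 kPa.

P₂ ≈ 19.0 kPa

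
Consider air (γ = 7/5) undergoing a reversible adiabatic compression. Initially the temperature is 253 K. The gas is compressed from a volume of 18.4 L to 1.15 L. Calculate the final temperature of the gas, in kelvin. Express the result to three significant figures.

Adiabatic: T₁V₁^(γ−1) = T₂V₂^(γ−1) ⇒ T₂ = T₁ (V₁/V₂)^(γ−1).
T₂ = 253 × (18.4/1.15)^(2/5) = 767 K.

T₂ ≈ 767 K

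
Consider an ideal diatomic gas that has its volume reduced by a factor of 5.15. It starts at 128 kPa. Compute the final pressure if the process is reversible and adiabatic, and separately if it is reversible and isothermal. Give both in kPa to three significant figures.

For a diatomic ideal gas γ = 7/5.
Isothermal: P₂ = P₁(V₁/V₂) = 128×5.15 = 659.2 kPa.
Adiabatic: P₂ = P₁(V₁/V₂)^γ = 128×5.15^(7/5) = 1270 kPa.

adiabatic: 1270 kPa; isothermal: 659 kPa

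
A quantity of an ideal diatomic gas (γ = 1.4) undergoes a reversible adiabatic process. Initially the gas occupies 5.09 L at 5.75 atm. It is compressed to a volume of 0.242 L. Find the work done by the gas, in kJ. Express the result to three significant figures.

P₂ = P₁(V₁/V₂)^γ = 5.75×(5.09/0.242)^(1.4) = 409 atm.
For a reversible adiabat, W_by_gas = (P₁V₁ − P₂V₂)/(γ−1).
W_by = (582600×0.00509 − 4.144×10^7×0.000242) / (0.4) = -17660 J.

W ≈ -17.7 kJ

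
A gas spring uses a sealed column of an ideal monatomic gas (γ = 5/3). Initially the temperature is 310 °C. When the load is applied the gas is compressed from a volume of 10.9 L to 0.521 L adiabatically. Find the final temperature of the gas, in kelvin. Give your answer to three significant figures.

T₂ ≈ 4430 K

For a reversible adiabat TV^(γ−1) is constant, so T₂ = T₁ (V₁/V₂)^(γ−1).
T₁ = 310 °C = 583.1 K.
T₂ = 583.1 × (10.9/0.521)^(2/3) = 4428 K.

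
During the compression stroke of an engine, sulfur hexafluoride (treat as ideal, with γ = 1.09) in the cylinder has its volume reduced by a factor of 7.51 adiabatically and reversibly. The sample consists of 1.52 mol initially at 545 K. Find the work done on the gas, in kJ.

Adiabatic: T₁V₁^(γ−1) = T₂V₂^(γ−1) ⇒ T₂ = T₁ (V₁/V₂)^(γ−1).
T₂ = 545 × 7.51^(0.09) = 653.4 K.
Q = 0, so ΔU = W_on_gas = nCᵥΔT with Cᵥ = R/(γ−1) = 92.38 J/(mol·K).
ΔU = 1.52 × 92.38 × (653.4 − 545) = 15230 J.

W ≈ 15.2 kJ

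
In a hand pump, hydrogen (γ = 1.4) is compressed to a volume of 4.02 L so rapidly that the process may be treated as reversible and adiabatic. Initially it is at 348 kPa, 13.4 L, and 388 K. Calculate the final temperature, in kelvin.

T₂ ≈ 628 K

Adiabatic: T₁V₁^(γ−1) = T₂V₂^(γ−1) ⇒ T₂ = T₁ (V₁/V₂)^(γ−1).
T₂ = 388 × (13.4/4.02)^(0.4) = 628 K.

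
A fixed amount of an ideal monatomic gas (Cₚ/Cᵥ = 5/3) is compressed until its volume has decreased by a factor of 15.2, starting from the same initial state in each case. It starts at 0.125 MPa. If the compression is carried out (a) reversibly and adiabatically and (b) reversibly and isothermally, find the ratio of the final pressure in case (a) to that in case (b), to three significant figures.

P_adiabatic / P_isothermal ≈ 6.14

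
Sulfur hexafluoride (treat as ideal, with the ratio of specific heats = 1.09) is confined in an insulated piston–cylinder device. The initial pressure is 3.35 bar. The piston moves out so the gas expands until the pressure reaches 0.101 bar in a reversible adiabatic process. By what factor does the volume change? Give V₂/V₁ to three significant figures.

From PV^γ = const, V₂/V₁ = (P₁/P₂)^(1/γ).
V₂/V₁ = (3.35/0.101)^(0.917) = 24.84.

V₂/V₁ ≈ 24.8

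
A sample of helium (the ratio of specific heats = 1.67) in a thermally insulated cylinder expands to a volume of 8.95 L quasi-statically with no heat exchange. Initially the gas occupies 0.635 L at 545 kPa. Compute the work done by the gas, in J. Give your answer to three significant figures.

W ≈ 429 J

P₂ = P₁(V₁/V₂)^γ = 545×(0.635/8.95)^(1.67) = 6.569 kPa.
For a reversible adiabat, W_by_gas = (P₁V₁ − P₂V₂)/(γ−1).
W_by = (545000×0.000635 − 6569×0.00895) / (0.67) = 428.8 J.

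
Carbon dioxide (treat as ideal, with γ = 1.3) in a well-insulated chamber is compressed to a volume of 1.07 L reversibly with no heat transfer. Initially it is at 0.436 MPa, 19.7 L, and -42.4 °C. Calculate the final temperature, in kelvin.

T₂ ≈ 553 K

For a reversible adiabat TV^(γ−1) is constant, so T₂ = T₁ (V₁/V₂)^(γ−1).
T₁ = -42.4 °C = 230.7 K.
T₂ = 230.7 × (19.7/1.07)^(0.3) = 552.9 K.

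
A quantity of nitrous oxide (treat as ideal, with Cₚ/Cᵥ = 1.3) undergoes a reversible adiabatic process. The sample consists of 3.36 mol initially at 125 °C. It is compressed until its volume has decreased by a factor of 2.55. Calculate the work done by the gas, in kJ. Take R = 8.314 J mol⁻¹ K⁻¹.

W ≈ -12.0 kJ

For a reversible adiabat TV^(γ−1) is constant, so T₂ = T₁ (V₁/V₂)^(γ−1).
T₁ = 125 °C = 398.1 K.
T₂ = 398.1 × 2.55^(0.3) = 527.2 K.
Q = 0, so ΔU = W_on_gas = nCᵥΔT with Cᵥ = R/(γ−1) = 27.71 J/(mol·K).
ΔU = 3.36 × 27.71 × (527.2 − 398.1) = 12020 J.
Work done by the gas = −ΔU = -12020 J.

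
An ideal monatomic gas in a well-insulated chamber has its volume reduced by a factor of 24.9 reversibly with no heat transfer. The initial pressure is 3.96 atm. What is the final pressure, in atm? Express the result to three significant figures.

P₂ ≈ 841 atm

Since PV^γ is constant along a reversible adiabat, P₂ = P₁ (V₁/V₂)^γ.
For a monatomic ideal gas γ = 5/3.
P₂ = 3.96 × 24.9^(5/3) = 840.8 atm.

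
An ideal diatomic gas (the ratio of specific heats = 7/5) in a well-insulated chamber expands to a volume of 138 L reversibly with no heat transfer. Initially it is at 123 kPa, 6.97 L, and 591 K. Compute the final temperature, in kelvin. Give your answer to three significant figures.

T₂ ≈ 179 K

For a reversible adiabat TV^(γ−1) is constant, so T₂ = T₁ (V₁/V₂)^(γ−1).
T₂ = 591 × (6.97/138)^(2/5) = 179 K.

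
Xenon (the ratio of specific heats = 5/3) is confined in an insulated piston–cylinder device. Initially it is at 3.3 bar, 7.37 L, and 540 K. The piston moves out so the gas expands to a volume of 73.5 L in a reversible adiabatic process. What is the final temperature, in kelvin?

T₂ ≈ 117 K

Adiabatic: T₁V₁^(γ−1) = T₂V₂^(γ−1) ⇒ T₂ = T₁ (V₁/V₂)^(γ−1).
T₂ = 540 × (7.37/73.5)^(2/3) = 116.6 K.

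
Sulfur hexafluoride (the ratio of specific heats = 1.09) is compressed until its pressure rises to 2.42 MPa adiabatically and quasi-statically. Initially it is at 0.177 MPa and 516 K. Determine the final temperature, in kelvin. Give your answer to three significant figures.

T₂ ≈ 640 K

Adiabatic: T₂/T₁ = (P₂/P₁)^((γ−1)/γ).
T₂ = 516 × (2.42/0.177)^(0.0826) = 640.4 K.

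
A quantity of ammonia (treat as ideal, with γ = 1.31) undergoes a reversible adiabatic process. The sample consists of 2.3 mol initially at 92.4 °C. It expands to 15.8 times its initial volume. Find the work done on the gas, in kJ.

Adiabatic: T₁V₁^(γ−1) = T₂V₂^(γ−1) ⇒ T₂ = T₁ (V₁/V₂)^(γ−1).
T₁ = 92.4 °C = 365.5 K.
T₂ = 365.5 × (1/15.8)^(0.31) = 155.4 K.
Q = 0, so ΔU = W_on_gas = nCᵥΔT with Cᵥ = R/(γ−1) = 26.82 J/(mol·K).
ΔU = 2.3 × 26.82 × (155.4 − 365.5) = -12960 J.

W ≈ -13.0 kJ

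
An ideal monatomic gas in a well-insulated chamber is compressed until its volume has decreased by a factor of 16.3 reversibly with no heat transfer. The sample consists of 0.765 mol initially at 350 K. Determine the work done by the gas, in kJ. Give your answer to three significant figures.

Adiabatic: T₁V₁^(γ−1) = T₂V₂^(γ−1) ⇒ T₂ = T₁ (V₁/V₂)^(γ−1).
γ = 5/3 for a monatomic ideal gas, so γ−1 = 2/3.
T₂ = 350 × 16.3^(2/3) = 2250 K.
Q = 0, so ΔU = W_on_gas = nCᵥΔT with Cᵥ = R/(γ−1) = 12.47 J/(mol·K).
ΔU = 0.765 × 12.47 × (2250 − 350) = 18130 J.
Work done by the gas = −ΔU = -18130 J.

W ≈ -18.1 kJ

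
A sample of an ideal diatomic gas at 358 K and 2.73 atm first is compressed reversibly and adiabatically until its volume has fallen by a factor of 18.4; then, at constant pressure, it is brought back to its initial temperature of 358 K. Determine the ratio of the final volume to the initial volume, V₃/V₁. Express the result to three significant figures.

V₃/V₁ ≈ 0.0170

For a diatomic ideal gas γ = 7/5.
Adiabatic step: V₂/V₁ = 0.05435; T₂ = T₁·18.4^(2/5) = 1148 K.
Isobaric step: V₃/V₂ = T₃/T₂ = 358/1148.
V₃/V₁ = (V₂/V₁)(V₃/V₂) = 0.05435 × (358/1148) = 0.01695.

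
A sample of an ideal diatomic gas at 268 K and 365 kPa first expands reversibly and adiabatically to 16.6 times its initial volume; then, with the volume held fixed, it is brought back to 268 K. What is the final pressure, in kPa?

For a diatomic ideal gas γ = 7/5.
Adiabatic step (PV^γ = const): P₂ = 365×(1/16.6)^(7/5) = 7.147 kPa; T₂ = 268×(1/16.6)^(2/5) = 87.11 K.
Isochoric: P₃ = P₂(T₃/T₂) = 7.147 × (268/87.11) = 21.99 kPa.

P₃ ≈ 22.0 kPa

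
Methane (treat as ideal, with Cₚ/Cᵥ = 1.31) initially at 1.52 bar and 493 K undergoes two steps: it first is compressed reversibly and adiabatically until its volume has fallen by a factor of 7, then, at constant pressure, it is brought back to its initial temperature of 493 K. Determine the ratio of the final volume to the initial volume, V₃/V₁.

V₃/V₁ ≈ 0.0781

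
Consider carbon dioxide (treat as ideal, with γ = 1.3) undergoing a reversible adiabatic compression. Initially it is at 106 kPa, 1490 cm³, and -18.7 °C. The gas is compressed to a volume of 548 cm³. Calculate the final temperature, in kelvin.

T₂ ≈ 343 K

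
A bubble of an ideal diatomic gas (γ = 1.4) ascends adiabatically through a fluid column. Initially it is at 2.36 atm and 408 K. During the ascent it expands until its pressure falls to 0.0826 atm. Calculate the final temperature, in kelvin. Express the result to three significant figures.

T₂ ≈ 157 K

Adiabatic: T₂/T₁ = (P₂/P₁)^((γ−1)/γ).
T₂ = 408 × (0.0826/2.36)^(0.286) = 156.6 K.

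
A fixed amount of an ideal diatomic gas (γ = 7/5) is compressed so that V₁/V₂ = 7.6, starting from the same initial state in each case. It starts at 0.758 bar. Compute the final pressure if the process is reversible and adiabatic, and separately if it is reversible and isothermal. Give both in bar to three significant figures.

adiabatic: 13.0 bar; isothermal: 5.76 bar

Isothermal: P₂ = P₁(V₁/V₂) = 0.758×7.6 = 5.761 bar.
Adiabatic: P₂ = P₁(V₁/V₂)^γ = 0.758×7.6^(7/5) = 12.97 bar.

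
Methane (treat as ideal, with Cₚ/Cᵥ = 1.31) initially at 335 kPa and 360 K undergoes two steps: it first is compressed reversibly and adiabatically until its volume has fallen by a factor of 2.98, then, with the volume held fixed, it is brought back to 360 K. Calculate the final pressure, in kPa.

Adiabatic step (PV^γ = const): P₂ = 335×2.98^(1.31) = 1400 kPa; T₂ = 360×2.98^(0.31) = 505 K.
Isochoric: P₃ = P₂(T₃/T₂) = 1400 × (360/505) = 998.3 kPa.

P₃ ≈ 998 kPa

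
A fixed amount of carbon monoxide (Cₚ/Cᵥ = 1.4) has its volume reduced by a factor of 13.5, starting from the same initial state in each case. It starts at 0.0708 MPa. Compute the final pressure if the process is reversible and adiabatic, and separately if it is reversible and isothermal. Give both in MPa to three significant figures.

adiabatic: 2.71 MPa; isothermal: 0.956 MPa

Isothermal: P₂ = P₁(V₁/V₂) = 0.0708×13.5 = 0.9558 MPa.
Adiabatic: P₂ = P₁(V₁/V₂)^γ = 0.0708×13.5^(1.4) = 2.707 MPa.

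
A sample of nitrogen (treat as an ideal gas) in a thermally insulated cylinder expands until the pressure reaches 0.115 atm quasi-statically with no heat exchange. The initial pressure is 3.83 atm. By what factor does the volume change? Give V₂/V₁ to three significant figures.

V₂/V₁ ≈ 12.2

From PV^γ = const, V₂/V₁ = (P₁/P₂)^(1/γ).
For a diatomic ideal gas γ = 7/5.
V₂/V₁ = (3.83/0.115)^(5/7) = 12.23.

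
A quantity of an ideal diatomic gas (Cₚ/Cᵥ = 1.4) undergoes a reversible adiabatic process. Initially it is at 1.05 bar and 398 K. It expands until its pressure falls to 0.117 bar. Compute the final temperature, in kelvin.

Adiabatic: T₂/T₁ = (P₂/P₁)^((γ−1)/γ).
T₂ = 398 × (0.117/1.05)^(0.286) = 212.6 K.

T₂ ≈ 213 K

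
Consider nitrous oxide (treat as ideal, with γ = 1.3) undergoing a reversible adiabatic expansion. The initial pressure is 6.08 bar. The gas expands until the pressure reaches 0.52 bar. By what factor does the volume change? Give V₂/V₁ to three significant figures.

From PV^γ = const, V₂/V₁ = (P₁/P₂)^(1/γ).
V₂/V₁ = (6.08/0.52)^(0.769) = 6.629.

V₂/V₁ ≈ 6.63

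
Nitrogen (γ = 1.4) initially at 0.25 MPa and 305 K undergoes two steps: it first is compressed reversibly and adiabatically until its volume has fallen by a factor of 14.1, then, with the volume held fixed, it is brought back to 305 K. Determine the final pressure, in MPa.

P₃ ≈ 3.53 MPa

Adiabatic step (PV^γ = const): P₂ = 0.25×14.1^(1.4) = 10.16 MPa; T₂ = 305×14.1^(0.4) = 879 K.
Isochoric: P₃ = P₂(T₃/T₂) = 10.16 × (305/879) = 3.525 MPa.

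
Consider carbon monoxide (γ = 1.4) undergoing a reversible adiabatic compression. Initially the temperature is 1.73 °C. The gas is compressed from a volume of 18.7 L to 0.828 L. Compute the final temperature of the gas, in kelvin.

Adiabatic: T₁V₁^(γ−1) = T₂V₂^(γ−1) ⇒ T₂ = T₁ (V₁/V₂)^(γ−1).
T₁ = 1.73 °C = 274.9 K.
T₂ = 274.9 × (18.7/0.828)^(0.4) = 956.5 K.

T₂ ≈ 956 K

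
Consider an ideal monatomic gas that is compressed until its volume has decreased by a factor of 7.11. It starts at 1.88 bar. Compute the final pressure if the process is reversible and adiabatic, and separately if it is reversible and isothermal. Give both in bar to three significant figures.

For a monatomic ideal gas γ = 5/3.
Isothermal: P₂ = P₁(V₁/V₂) = 1.88×7.11 = 13.37 bar.
Adiabatic: P₂ = P₁(V₁/V₂)^γ = 1.88×7.11^(5/3) = 49.42 bar.

adiabatic: 49.4 bar; isothermal: 13.4 bar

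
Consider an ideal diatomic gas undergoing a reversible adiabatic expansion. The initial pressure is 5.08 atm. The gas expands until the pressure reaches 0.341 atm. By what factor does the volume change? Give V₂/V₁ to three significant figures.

V₂/V₁ ≈ 6.89

From PV^γ = const, V₂/V₁ = (P₁/P₂)^(1/γ).
For a diatomic ideal gas γ = 7/5.
V₂/V₁ = (5.08/0.341)^(5/7) = 6.885.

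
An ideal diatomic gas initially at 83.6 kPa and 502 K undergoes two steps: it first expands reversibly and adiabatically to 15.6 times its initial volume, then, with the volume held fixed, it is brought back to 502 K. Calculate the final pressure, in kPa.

For a diatomic ideal gas γ = 7/5.
Adiabatic step (PV^γ = const): P₂ = 83.6×(1/15.6)^(7/5) = 1.786 kPa; T₂ = 502×(1/15.6)^(2/5) = 167.3 K.
Isochoric: P₃ = P₂(T₃/T₂) = 1.786 × (502/167.3) = 5.359 kPa.

P₃ ≈ 5.36 kPa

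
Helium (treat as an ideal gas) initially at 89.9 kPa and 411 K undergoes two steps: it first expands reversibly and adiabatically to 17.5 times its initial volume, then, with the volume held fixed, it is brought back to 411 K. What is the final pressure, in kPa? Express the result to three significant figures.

For a monatomic ideal gas γ = 5/3.
Adiabatic step (PV^γ = const): P₂ = 89.9×(1/17.5)^(5/3) = 0.7621 kPa; T₂ = 411×(1/17.5)^(2/3) = 60.97 K.
Isochoric: P₃ = P₂(T₃/T₂) = 0.7621 × (411/60.97) = 5.137 kPa.

P₃ ≈ 5.14 kPa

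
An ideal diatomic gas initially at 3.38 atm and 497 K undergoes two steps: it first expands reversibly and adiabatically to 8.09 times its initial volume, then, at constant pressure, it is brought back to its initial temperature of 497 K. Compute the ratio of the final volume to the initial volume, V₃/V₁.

For a diatomic ideal gas γ = 7/5.
Adiabatic step: V₂/V₁ = 8.09; T₂ = T₁·(1/8.09)^(2/5) = 215.4 K.
Isobaric step: V₃/V₂ = T₃/T₂ = 497/215.4.
V₃/V₁ = (V₂/V₁)(V₃/V₂) = 8.09 × (497/215.4) = 18.67.

V₃/V₁ ≈ 18.7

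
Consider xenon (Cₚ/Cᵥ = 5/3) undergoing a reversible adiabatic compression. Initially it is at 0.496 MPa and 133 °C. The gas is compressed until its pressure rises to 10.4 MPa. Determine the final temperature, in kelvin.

Adiabatic: T₂/T₁ = (P₂/P₁)^((γ−1)/γ).
T₁ = 133 °C = 406.1 K.
T₂ = 406.1 × (10.4/0.496)^(2/5) = 1372 K.

T₂ ≈ 1370 K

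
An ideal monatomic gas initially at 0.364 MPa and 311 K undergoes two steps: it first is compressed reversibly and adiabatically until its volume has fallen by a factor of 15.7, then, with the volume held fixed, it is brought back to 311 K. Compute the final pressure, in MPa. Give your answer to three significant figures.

For a monatomic ideal gas γ = 5/3.
Adiabatic step (PV^γ = const): P₂ = 0.364×15.7^(5/3) = 35.83 MPa; T₂ = 311×15.7^(2/3) = 1950 K.
Isochoric: P₃ = P₂(T₃/T₂) = 35.83 × (311/1950) = 5.715 MPa.

P₃ ≈ 5.71 MPa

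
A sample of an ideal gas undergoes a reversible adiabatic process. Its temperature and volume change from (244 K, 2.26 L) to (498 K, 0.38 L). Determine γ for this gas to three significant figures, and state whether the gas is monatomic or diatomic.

TV^(γ−1) = const ⇒ γ − 1 = ln(T₂/T₁) / ln(V₁/V₂).
γ = 1 + ln(498/244) / ln(2.26/0.38) = 1.4.
γ ≈ 1.40 is close to 7/5, so the gas is diatomic.

γ ≈ 1.40; diatomic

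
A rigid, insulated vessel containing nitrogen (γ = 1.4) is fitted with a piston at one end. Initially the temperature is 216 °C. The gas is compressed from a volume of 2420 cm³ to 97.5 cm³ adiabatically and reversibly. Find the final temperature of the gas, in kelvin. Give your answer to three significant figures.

For a reversible adiabat TV^(γ−1) is constant, so T₂ = T₁ (V₁/V₂)^(γ−1).
T₁ = 216 °C = 489.1 K.
T₂ = 489.1 × (2420/97.5)^(0.4) = 1768 K.

T₂ ≈ 1770 K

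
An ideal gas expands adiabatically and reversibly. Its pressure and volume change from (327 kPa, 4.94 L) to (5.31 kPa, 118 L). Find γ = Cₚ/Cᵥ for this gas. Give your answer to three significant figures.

PV^γ = const ⇒ γ = ln(P₂/P₁) / ln(V₁/V₂).
γ = ln(5.31/327) / ln(4.94/118) = 1.298.

γ ≈ 1.30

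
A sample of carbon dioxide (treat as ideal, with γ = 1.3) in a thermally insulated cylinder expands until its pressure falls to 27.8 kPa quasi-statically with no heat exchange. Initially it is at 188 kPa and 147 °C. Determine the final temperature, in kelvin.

T₂ ≈ 270 K

Along an adiabat T P^((1−γ)/γ) is constant, so T₂ = T₁ (P₂/P₁)^((γ−1)/γ).
T₁ = 147 °C = 420.1 K.
T₂ = 420.1 × (27.8/188)^(0.231) = 270.3 K.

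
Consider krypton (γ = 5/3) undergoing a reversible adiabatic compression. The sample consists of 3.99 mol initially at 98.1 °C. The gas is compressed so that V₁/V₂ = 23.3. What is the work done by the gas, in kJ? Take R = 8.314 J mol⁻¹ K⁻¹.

Adiabatic: T₁V₁^(γ−1) = T₂V₂^(γ−1) ⇒ T₂ = T₁ (V₁/V₂)^(γ−1).
T₁ = 98.1 °C = 371.2 K.
T₂ = 371.2 × 23.3^(2/3) = 3029 K.
Q = 0, so ΔU = W_on_gas = nCᵥΔT with Cᵥ = R/(γ−1) = 12.47 J/(mol·K).
ΔU = 3.99 × 12.47 × (3029 − 371.2) = 132200 J.
Work done by the gas = −ΔU = -132200 J.

W ≈ -132 kJ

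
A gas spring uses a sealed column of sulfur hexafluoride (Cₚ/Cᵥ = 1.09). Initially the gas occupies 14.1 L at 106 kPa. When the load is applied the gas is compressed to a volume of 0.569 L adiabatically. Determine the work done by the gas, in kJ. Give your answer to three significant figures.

W ≈ -5.56 kJ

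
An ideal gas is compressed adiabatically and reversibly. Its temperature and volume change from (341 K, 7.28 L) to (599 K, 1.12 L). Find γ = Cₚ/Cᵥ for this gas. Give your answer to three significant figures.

γ ≈ 1.30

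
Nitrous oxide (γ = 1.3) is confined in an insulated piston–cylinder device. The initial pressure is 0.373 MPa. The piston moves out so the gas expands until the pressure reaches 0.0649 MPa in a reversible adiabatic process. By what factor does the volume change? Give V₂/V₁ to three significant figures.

V₂/V₁ ≈ 3.84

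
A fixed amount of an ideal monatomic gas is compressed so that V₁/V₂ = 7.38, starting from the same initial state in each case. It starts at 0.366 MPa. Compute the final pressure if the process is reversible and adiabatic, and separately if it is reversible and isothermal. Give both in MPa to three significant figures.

For a monatomic ideal gas γ = 5/3.
Isothermal: P₂ = P₁(V₁/V₂) = 0.366×7.38 = 2.701 MPa.
Adiabatic: P₂ = P₁(V₁/V₂)^γ = 0.366×7.38^(5/3) = 10.24 MPa.

adiabatic: 10.2 MPa; isothermal: 2.70 MPa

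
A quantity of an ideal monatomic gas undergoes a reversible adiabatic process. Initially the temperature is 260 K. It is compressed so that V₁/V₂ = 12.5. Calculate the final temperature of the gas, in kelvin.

Adiabatic: T₁V₁^(γ−1) = T₂V₂^(γ−1) ⇒ T₂ = T₁ (V₁/V₂)^(γ−1).
For a monatomic ideal gas γ = 5/3, so γ−1 = 2/3.
T₂ = 260 × 12.5^(2/3) = 1400 K.

T₂ ≈ 1400 K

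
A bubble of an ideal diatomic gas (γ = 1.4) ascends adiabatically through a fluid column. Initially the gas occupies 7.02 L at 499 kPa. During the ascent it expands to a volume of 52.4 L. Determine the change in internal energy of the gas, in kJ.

ΔU ≈ -4.84 kJ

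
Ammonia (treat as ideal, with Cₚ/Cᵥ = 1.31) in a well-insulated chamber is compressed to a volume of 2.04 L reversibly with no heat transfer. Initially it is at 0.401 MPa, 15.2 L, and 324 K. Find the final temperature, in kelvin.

Adiabatic: T₁V₁^(γ−1) = T₂V₂^(γ−1) ⇒ T₂ = T₁ (V₁/V₂)^(γ−1).
T₂ = 324 × (15.2/2.04)^(0.31) = 603.9 K.

T₂ ≈ 604 K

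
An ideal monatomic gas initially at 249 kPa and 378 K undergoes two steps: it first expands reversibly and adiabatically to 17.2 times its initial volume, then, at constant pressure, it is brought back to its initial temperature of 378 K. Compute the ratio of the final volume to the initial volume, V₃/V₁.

For a monatomic ideal gas γ = 5/3.
Adiabatic step: V₂/V₁ = 17.2; T₂ = T₁·(1/17.2)^(2/3) = 56.73 K.
Isobaric step: V₃/V₂ = T₃/T₂ = 378/56.73.
V₃/V₁ = (V₂/V₁)(V₃/V₂) = 17.2 × (378/56.73) = 114.6.

V₃/V₁ ≈ 115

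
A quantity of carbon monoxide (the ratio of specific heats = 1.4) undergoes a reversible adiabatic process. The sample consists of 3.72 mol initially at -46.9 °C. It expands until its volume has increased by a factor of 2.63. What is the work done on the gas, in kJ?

W ≈ -5.61 kJ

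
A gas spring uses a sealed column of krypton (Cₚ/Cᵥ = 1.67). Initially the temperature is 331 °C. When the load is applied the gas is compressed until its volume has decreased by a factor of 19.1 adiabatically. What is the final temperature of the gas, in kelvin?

T₂ ≈ 4360 K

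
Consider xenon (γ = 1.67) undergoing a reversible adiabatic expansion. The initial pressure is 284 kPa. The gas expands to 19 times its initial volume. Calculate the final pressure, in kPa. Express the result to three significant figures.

P₂ ≈ 2.08 kPa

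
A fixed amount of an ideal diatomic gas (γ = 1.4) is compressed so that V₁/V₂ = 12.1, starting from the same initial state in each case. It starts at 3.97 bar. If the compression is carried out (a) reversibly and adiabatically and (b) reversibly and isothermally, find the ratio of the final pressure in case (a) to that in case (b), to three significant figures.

Isothermal: P_b = P₁(V₁/V₂) = 3.97×12.1.
Adiabatic: P_a = P₁(V₁/V₂)^γ = 3.97×12.1^(1.4).
P_a/P_b = (V₁/V₂)^(γ−1) = 12.1^(0.4) = 2.711.

P_adiabatic / P_isothermal ≈ 2.71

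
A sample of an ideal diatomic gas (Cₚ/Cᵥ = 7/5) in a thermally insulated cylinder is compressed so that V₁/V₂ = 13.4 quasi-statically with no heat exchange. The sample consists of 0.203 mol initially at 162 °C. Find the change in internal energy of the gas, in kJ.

For a reversible adiabat TV^(γ−1) is constant, so T₂ = T₁ (V₁/V₂)^(γ−1).
T₁ = 162 °C = 435.1 K.
T₂ = 435.1 × 13.4^(2/5) = 1229 K.
Q = 0, so ΔU = W_on_gas = nCᵥΔT with Cᵥ = R/(γ−1) = 20.79 J/(mol·K).
ΔU = 0.203 × 20.79 × (1229 − 435.1) = 3349 J.

ΔU ≈ 3.35 kJ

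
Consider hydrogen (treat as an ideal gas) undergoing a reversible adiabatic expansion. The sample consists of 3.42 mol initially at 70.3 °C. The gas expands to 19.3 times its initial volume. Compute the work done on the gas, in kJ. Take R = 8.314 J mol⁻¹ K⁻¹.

For a reversible adiabat TV^(γ−1) is constant, so T₂ = T₁ (V₁/V₂)^(γ−1).
γ = 7/5 for a diatomic ideal gas, so γ−1 = 2/5.
T₁ = 70.3 °C = 343.4 K.
T₂ = 343.4 × (1/19.3)^(2/5) = 105.1 K.
Q = 0, so ΔU = W_on_gas = nCᵥΔT with Cᵥ = R/(γ−1) = 20.79 J/(mol·K).
ΔU = 3.42 × 20.79 × (105.1 − 343.4) = -16940 J.

W ≈ -16.9 kJ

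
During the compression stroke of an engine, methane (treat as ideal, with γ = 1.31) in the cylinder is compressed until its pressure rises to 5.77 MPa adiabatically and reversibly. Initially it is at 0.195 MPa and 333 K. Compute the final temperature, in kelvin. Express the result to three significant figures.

T₂ ≈ 742 K

Adiabatic: T₂/T₁ = (P₂/P₁)^((γ−1)/γ).
T₂ = 333 × (5.77/0.195)^(0.237) = 742.3 K.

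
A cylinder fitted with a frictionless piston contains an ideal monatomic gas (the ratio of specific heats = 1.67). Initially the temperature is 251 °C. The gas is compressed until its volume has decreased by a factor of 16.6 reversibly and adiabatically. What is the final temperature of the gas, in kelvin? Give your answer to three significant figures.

Adiabatic: T₁V₁^(γ−1) = T₂V₂^(γ−1) ⇒ T₂ = T₁ (V₁/V₂)^(γ−1).
T₁ = 251 °C = 524.1 K.
T₂ = 524.1 × 16.6^(0.67) = 3443 K.

T₂ ≈ 3440 K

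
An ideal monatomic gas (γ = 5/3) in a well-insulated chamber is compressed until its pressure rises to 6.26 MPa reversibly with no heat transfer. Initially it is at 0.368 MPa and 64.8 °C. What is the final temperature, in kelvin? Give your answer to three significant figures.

T₂ ≈ 1050 K

Along an adiabat T P^((1−γ)/γ) is constant, so T₂ = T₁ (P₂/P₁)^((γ−1)/γ).
T₁ = 64.8 °C = 337.9 K.
T₂ = 337.9 × (6.26/0.368)^(2/5) = 1050 K.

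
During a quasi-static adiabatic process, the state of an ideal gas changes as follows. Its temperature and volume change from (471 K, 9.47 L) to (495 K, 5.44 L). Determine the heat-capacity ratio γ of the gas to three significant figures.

γ ≈ 1.09

TV^(γ−1) = const ⇒ γ − 1 = ln(T₂/T₁) / ln(V₁/V₂).
γ = 1 + ln(495/471) / ln(9.47/5.44) = 1.09.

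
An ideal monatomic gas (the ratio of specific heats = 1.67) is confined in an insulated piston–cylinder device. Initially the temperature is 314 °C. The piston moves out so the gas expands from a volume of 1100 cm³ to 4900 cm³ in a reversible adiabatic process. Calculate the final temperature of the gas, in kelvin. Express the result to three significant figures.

T₂ ≈ 216 K

Adiabatic: T₁V₁^(γ−1) = T₂V₂^(γ−1) ⇒ T₂ = T₁ (V₁/V₂)^(γ−1).
T₁ = 314 °C = 587.1 K.
T₂ = 587.1 × (1100/4900)^(0.67) = 215.8 K.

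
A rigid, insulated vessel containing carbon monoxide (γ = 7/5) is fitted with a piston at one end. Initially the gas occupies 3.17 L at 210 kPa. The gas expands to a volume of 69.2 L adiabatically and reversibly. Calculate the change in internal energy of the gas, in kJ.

P₂ = P₁(V₁/V₂)^γ = 210×(3.17/69.2)^(7/5) = 2.803 kPa.
For a reversible adiabat, W_by_gas = (P₁V₁ − P₂V₂)/(γ−1).
W_by = (210000×0.00317 − 2803×0.0692) / (2/5) = 1179 J.
Q = 0 ⇒ ΔU = −W_by = -1179 J.

ΔU ≈ -1.18 kJ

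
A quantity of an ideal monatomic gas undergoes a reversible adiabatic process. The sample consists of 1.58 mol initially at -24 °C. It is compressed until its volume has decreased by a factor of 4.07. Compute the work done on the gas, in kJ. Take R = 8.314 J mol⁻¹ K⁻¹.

Adiabatic: T₁V₁^(γ−1) = T₂V₂^(γ−1) ⇒ T₂ = T₁ (V₁/V₂)^(γ−1).
γ = 5/3 for a monatomic ideal gas, so γ−1 = 2/3.
T₁ = -24 °C = 249.1 K.
T₂ = 249.1 × 4.07^(2/3) = 635.1 K.
Q = 0, so ΔU = W_on_gas = nCᵥΔT with Cᵥ = R/(γ−1) = 12.47 J/(mol·K).
ΔU = 1.58 × 12.47 × (635.1 − 249.1) = 7605 J.

W ≈ 7.61 kJ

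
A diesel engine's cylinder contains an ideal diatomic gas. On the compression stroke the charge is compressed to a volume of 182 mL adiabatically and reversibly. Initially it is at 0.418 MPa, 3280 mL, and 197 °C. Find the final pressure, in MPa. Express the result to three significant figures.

Since PV^γ is constant along a reversible adiabat, P₂ = P₁ (V₁/V₂)^γ.
γ = 7/5 for a diatomic ideal gas.
P₂ = 0.418 × (3280/182)^(7/5) = 23.95 MPa.

P₂ ≈ 23.9 MPa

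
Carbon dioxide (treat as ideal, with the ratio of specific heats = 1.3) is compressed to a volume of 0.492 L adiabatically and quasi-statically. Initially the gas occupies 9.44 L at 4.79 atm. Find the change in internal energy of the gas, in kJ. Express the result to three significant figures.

P₂ = P₁(V₁/V₂)^γ = 4.79×(9.44/0.492)^(1.3) = 223 atm.
For a reversible adiabat, W_by_gas = (P₁V₁ − P₂V₂)/(γ−1).
W_by = (485300×0.00944 − 2.259×10^7×0.000492) / (0.3) = -21780 J.
Q = 0 ⇒ ΔU = −W_by = 21780 J.

ΔU ≈ 21.8 kJ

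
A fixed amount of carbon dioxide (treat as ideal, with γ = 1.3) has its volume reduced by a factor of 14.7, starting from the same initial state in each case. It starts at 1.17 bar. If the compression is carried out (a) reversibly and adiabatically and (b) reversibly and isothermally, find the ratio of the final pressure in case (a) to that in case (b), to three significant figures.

P_adiabatic / P_isothermal ≈ 2.24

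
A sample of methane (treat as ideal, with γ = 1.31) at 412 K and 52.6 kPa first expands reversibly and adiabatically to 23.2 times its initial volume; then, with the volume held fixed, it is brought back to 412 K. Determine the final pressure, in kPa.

P₃ ≈ 2.27 kPa

Adiabatic step (PV^γ = const): P₂ = 52.6×(1/23.2)^(1.31) = 0.8555 kPa; T₂ = 412×(1/23.2)^(0.31) = 155.5 K.
Isochoric: P₃ = P₂(T₃/T₂) = 0.8555 × (412/155.5) = 2.267 kPa.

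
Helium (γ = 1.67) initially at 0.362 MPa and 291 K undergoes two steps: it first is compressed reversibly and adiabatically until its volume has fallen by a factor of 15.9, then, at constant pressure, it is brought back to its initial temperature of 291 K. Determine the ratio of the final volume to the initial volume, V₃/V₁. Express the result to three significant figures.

V₃/V₁ ≈ 0.00986

Adiabatic step: V₂/V₁ = 0.06289; T₂ = T₁·15.9^(0.67) = 1857 K.
Isobaric step: V₃/V₂ = T₃/T₂ = 291/1857.
V₃/V₁ = (V₂/V₁)(V₃/V₂) = 0.06289 × (291/1857) = 0.009855.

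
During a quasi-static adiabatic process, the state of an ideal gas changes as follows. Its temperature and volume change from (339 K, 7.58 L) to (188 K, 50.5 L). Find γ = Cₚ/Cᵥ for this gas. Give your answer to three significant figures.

γ ≈ 1.31

TV^(γ−1) = const ⇒ γ − 1 = ln(T₂/T₁) / ln(V₁/V₂).
γ = 1 + ln(188/339) / ln(7.58/50.5) = 1.311.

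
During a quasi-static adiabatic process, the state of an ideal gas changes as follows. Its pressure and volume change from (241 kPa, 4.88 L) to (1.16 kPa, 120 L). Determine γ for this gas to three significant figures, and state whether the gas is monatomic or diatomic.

PV^γ = const ⇒ γ = ln(P₂/P₁) / ln(V₁/V₂).
γ = ln(1.16/241) / ln(4.88/120) = 1.666.
γ ≈ 1.67 is close to 5/3, so the gas is monatomic.

γ ≈ 1.67; monatomic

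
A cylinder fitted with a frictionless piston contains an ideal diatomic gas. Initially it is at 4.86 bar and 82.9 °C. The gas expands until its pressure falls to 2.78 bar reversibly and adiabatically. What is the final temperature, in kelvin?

Adiabatic: T₂/T₁ = (P₂/P₁)^((γ−1)/γ).
For a diatomic ideal gas γ = 7/5, so (γ−1)/γ = 2/7.
T₁ = 82.9 °C = 356 K.
T₂ = 356 × (2.78/4.86)^(2/7) = 303.5 K.

T₂ ≈ 304 K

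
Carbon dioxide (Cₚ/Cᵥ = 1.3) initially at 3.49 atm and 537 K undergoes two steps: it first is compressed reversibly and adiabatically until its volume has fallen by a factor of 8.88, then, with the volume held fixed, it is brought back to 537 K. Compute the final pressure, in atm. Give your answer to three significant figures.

Adiabatic step (PV^γ = const): P₂ = 3.49×8.88^(1.3) = 59.67 atm; T₂ = 537×8.88^(0.3) = 1034 K.
Isochoric: P₃ = P₂(T₃/T₂) = 59.67 × (537/1034) = 30.99 atm.

P₃ ≈ 31.0 atm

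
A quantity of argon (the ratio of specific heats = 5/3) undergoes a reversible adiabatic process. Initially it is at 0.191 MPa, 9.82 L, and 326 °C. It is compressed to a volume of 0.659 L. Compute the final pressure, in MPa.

Adiabatic: P₁V₁^γ = P₂V₂^γ ⇒ P₂ = P₁ (V₁/V₂)^γ.
P₂ = 0.191 × (9.82/0.659)^(5/3) = 17.23 MPa.

P₂ ≈ 17.2 MPa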